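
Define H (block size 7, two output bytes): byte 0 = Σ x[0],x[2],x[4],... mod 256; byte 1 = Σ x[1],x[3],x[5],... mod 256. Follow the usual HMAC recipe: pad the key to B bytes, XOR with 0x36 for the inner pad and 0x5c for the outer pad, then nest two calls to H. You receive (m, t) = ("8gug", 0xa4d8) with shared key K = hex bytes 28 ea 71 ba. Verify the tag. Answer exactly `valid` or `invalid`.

Key hex bytes 28 ea 71 ba is 4 bytes ≤ B = 7; zero-pad to 7 bytes: K' = 28 ea 71 ba 00 00 00.
K' ⊕ ipad = 1e dc 47 8c 36 36 36; K' ⊕ opad = 74 b6 2d e6 5c 5c 5c.
Inner hash: even-index sum = 415 mod 256 = 159; odd-index sum = 587 mod 256 = 75 → 9f 4b.
Outer hash (recomputed tag): even-index sum = 420 mod 256 = 164; odd-index sum = 663 mod 256 = 151 → a4 97.
Recomputed tag = a497; claimed = a4d8 → mismatch.

invalid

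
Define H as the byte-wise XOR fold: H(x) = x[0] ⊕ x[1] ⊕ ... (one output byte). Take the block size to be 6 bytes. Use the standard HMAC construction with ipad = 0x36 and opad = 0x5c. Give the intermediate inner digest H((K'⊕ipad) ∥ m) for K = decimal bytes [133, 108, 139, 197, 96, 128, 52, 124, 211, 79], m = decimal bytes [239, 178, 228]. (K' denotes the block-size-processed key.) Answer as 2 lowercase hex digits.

2a

Key decimal bytes [133, 108, 139, 197, 96, 128, 52, 124, 211, 79] = 85 6c 8b c5 60 80 34 7c d3 4f is 10 bytes > B = 6, so hash it first: H(key) = 93, then zero-pad to 6 bytes: K' = 93 00 00 00 00 00.
K' ⊕ ipad = a5 36 36 36 36 36.
Inner input = a5 36 36 36 36 36 ∥ ef b2 e4.
Inner hash: XOR a5⊕36⊕36⊕36⊕36⊕36⊕ef⊕b2⊕e4 = 2a.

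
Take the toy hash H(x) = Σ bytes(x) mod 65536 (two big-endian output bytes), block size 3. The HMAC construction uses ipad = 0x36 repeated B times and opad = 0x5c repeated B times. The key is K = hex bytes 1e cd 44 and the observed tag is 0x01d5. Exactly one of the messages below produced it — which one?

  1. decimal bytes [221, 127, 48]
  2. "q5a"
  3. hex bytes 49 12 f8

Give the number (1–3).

Key hex bytes 1e cd 44 is exactly B = 3 bytes: K' = 1e cd 44.
K' ⊕ ipad = 28 fb 72; K' ⊕ opad = 42 91 18.
m1: inner = H(28 fb 72 dd 7f 30) = 03 21; tag = H(42 91 18 03 21) = 010f
m2: inner = H(28 fb 72 71 35 61) = 02 9c; tag = H(42 91 18 02 9c) = 0189
m3: inner = H(28 fb 72 49 12 f8) = 02 e8; tag = H(42 91 18 02 e8) = 01d5 ← matches

3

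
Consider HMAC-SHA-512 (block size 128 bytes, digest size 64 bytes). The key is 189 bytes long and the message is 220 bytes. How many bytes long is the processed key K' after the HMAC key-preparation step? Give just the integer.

Key is 189 > 128 bytes, so it is hashed to 64 bytes then zero-padded to 128: |K'| = 128.

128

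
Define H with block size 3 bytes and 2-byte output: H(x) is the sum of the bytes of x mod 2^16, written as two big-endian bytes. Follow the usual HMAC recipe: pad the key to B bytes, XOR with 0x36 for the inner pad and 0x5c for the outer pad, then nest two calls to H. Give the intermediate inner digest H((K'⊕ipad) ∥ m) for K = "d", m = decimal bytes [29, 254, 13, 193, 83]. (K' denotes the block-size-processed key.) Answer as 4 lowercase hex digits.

Key "d" = 64 is 1 byte ≤ B = 3; zero-pad to 3 bytes: K' = 64 00 00.
K' ⊕ ipad = 52 36 36.
Inner input = 52 36 36 ∥ 1d fe 0d c1 53.
Inner hash: sum = 82+54+54+29+254+13+193+83 = 762 → 02 fa.

02fa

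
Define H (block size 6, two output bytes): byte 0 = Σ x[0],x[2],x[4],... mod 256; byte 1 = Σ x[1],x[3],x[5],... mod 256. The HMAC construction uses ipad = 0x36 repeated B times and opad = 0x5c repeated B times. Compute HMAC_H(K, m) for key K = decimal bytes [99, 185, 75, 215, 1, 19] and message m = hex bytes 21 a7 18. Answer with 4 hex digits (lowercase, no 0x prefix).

Key decimal bytes [99, 185, 75, 215, 1, 19] = 63 b9 4b d7 01 13 is exactly B = 6 bytes: K' = 63 b9 4b d7 01 13.
K' ⊕ ipad = 55 8f 7d e1 37 25.  K' ⊕ opad = 3f e5 17 8b 5d 4f.
Inner input = (K'⊕ipad) ∥ m = 55 8f 7d e1 37 25 ∥ 21 a7 18.
Inner hash: even-index sum = 322 mod 256 = 66; odd-index sum = 572 mod 256 = 60 → 42 3c.
Outer input = (K'⊕opad) ∥ inner = 3f e5 17 8b 5d 4f ∥ 42 3c.
Outer hash (tag): even-index sum = 245 mod 256 = 245; odd-index sum = 507 mod 256 = 251 → f5 fb.

f5fb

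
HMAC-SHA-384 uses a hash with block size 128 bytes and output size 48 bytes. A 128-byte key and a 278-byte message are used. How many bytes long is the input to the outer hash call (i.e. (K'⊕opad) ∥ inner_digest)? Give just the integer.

Key is 128 ≤ 128 bytes, zero-padded: |K'| = 128.
Outer input = (K'⊕opad) ∥ H(inner) → 128 + 48 = 176 bytes.

176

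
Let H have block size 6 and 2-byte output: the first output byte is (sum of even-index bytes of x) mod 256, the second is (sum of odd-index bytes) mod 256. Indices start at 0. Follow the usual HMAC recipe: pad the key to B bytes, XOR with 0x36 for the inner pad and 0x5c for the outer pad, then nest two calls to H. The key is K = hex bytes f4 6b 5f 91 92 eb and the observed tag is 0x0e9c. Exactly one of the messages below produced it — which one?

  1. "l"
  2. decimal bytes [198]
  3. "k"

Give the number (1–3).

2

Key hex bytes f4 6b 5f 91 92 eb is exactly B = 6 bytes: K' = f4 6b 5f 91 92 eb.
K' ⊕ ipad = c2 5d 69 a7 a4 dd; K' ⊕ opad = a8 37 03 cd ce b7.
m1: inner = H(c2 5d 69 a7 a4 dd 6c) = 3b e1; tag = H(a8 37 03 cd ce b7 3b e1) = b49c
m2: inner = H(c2 5d 69 a7 a4 dd c6) = 95 e1; tag = H(a8 37 03 cd ce b7 95 e1) = 0e9c ← matches
m3: inner = H(c2 5d 69 a7 a4 dd 6b) = 3a e1; tag = H(a8 37 03 cd ce b7 3a e1) = b39c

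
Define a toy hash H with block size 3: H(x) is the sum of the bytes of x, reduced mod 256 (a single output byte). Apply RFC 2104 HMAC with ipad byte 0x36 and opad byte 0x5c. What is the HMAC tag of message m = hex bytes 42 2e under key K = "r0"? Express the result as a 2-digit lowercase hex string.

e6

Key "r0" = 72 30 is 2 bytes ≤ B = 3; zero-pad to 3 bytes: K' = 72 30 00.
K' ⊕ ipad = 44 06 36.  K' ⊕ opad = 2e 6c 5c.
Inner input = (K'⊕ipad) ∥ m = 44 06 36 ∥ 42 2e.
Inner hash: sum = 68+6+54+66+46 = 240 → f0.
Outer input = (K'⊕opad) ∥ inner = 2e 6c 5c ∥ f0.
Outer hash (tag): sum = 46+108+92+240 = 486; mod 256 = 230 → e6.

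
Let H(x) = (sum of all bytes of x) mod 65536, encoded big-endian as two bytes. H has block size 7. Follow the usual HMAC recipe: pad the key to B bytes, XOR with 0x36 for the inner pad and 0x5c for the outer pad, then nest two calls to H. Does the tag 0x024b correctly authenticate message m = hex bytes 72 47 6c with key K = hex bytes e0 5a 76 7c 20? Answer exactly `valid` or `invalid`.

invalid

Key hex bytes e0 5a 76 7c 20 is 5 bytes ≤ B = 7; zero-pad to 7 bytes: K' = e0 5a 76 7c 20 00 00.
K' ⊕ ipad = d6 6c 40 4a 16 36 36; K' ⊕ opad = bc 06 2a 20 7c 5c 5c.
Inner hash: sum = 214+108+64+74+22+54+54+114+71+108 = 883 → 03 73.
Outer hash (recomputed tag): sum = 188+6+42+32+124+92+92+3+115 = 694 → 02 b6.
Recomputed tag = 02b6; claimed = 024b → mismatch.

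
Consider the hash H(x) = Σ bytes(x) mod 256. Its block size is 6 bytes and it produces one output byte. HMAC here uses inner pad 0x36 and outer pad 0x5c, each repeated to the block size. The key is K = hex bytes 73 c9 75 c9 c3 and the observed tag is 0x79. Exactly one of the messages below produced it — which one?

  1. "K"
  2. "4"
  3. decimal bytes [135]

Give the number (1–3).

Key hex bytes 73 c9 75 c9 c3 is 5 bytes ≤ B = 6; zero-pad to 6 bytes: K' = 73 c9 75 c9 c3 00.
K' ⊕ ipad = 45 ff 43 ff f5 36; K' ⊕ opad = 2f 95 29 95 9f 5c.
m1: inner = H(45 ff 43 ff f5 36 4b) = fc; tag = H(2f 95 29 95 9f 5c fc) = 79 ← matches
m2: inner = H(45 ff 43 ff f5 36 34) = e5; tag = H(2f 95 29 95 9f 5c e5) = 62
m3: inner = H(45 ff 43 ff f5 36 87) = 38; tag = H(2f 95 29 95 9f 5c 38) = b5

1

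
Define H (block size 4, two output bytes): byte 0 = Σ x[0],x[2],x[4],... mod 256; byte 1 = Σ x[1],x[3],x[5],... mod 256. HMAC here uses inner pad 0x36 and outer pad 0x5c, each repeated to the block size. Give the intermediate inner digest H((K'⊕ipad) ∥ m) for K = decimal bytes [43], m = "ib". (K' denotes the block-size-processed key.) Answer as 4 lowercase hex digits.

Key decimal bytes [43] = 2b is 1 byte ≤ B = 4; zero-pad to 4 bytes: K' = 2b 00 00 00.
K' ⊕ ipad = 1d 36 36 36.
Inner input = 1d 36 36 36 ∥ 69 62.
Inner hash: even-index sum = 188 mod 256 = 188; odd-index sum = 206 mod 256 = 206 → bc ce.

bcce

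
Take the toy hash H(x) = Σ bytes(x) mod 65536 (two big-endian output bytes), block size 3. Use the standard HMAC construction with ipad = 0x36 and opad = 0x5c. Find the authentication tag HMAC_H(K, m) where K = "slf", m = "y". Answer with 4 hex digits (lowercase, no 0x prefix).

0102

Key "slf" = 73 6c 66 is exactly B = 3 bytes: K' = 73 6c 66.
K' ⊕ ipad = 45 5a 50.  K' ⊕ opad = 2f 30 3a.
Inner input = (K'⊕ipad) ∥ m = 45 5a 50 ∥ 79.
Inner hash: sum = 69+90+80+121 = 360 → 01 68.
Outer input = (K'⊕opad) ∥ inner = 2f 30 3a ∥ 01 68.
Outer hash (tag): sum = 47+48+58+1+104 = 258 → 01 02.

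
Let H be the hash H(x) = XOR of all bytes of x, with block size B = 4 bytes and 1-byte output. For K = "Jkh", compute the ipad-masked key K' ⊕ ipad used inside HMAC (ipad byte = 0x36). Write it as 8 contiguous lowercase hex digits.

Key "Jkh" = 4a 6b 68 is 3 bytes ≤ B = 4; zero-pad to 4 bytes: K' = 4a 6b 68 00.
XOR each byte with 0x36: 4a⊕36=7c, 6b⊕36=5d, 68⊕36=5e, 00⊕36=36.

7c5d5e36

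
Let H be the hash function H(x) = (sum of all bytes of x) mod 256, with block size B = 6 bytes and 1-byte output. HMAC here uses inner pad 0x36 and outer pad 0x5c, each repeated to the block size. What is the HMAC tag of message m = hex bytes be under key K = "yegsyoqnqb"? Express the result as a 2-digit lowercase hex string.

0a

Key "yegsyoqnqb" = 79 65 67 73 79 6f 71 6e 71 62 is 10 bytes > B = 6, so hash it first: H(key) = 52, then zero-pad to 6 bytes: K' = 52 00 00 00 00 00.
K' ⊕ ipad = 64 36 36 36 36 36.  K' ⊕ opad = 0e 5c 5c 5c 5c 5c.
Inner input = (K'⊕ipad) ∥ m = 64 36 36 36 36 36 ∥ be.
Inner hash: sum = 100+54+54+54+54+54+190 = 560; mod 256 = 48 → 30.
Outer input = (K'⊕opad) ∥ inner = 0e 5c 5c 5c 5c 5c ∥ 30.
Outer hash (tag): sum = 14+92+92+92+92+92+48 = 522; mod 256 = 10 → 0a.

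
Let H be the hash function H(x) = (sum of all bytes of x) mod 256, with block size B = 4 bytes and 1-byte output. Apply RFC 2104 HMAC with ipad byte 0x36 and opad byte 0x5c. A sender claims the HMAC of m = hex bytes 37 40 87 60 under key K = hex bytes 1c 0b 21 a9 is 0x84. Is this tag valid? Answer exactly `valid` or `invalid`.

Key hex bytes 1c 0b 21 a9 is exactly B = 4 bytes: K' = 1c 0b 21 a9.
K' ⊕ ipad = 2a 3d 17 9f; K' ⊕ opad = 40 57 7d f5.
Inner hash: sum = 42+61+23+159+55+64+135+96 = 635; mod 256 = 123 → 7b.
Outer hash (recomputed tag): sum = 64+87+125+245+123 = 644; mod 256 = 132 → 84.
Recomputed tag = 84; claimed = 84 → match.

valid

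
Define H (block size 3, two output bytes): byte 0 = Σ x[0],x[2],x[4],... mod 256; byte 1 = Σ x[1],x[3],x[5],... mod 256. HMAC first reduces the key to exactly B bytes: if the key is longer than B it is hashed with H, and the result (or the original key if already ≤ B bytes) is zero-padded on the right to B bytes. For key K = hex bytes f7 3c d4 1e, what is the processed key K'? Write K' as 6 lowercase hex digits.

cb5a00

|K| = 4 > B = 3, so first hash the key.
H(K): even-index sum = 459 mod 256 = 203; odd-index sum = 90 mod 256 = 90 → cb 5a.
Zero-pad H(K) = cb 5a to 3 bytes: K' = cb 5a 00.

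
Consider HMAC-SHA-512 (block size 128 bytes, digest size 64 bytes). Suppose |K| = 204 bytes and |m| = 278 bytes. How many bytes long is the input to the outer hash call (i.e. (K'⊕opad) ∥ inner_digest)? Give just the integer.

192

Key is 204 > 128 bytes, so it is hashed to 64 bytes then zero-padded to 128: |K'| = 128.
Outer input = (K'⊕opad) ∥ H(inner) → 128 + 64 = 192 bytes.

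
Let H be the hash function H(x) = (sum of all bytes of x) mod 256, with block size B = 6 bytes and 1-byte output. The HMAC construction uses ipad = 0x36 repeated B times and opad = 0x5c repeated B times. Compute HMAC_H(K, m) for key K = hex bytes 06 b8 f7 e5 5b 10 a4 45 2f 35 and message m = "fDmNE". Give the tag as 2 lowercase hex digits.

Key hex bytes 06 b8 f7 e5 5b 10 a4 45 2f 35 is 10 bytes > B = 6, so hash it first: H(key) = 52, then zero-pad to 6 bytes: K' = 52 00 00 00 00 00.
K' ⊕ ipad = 64 36 36 36 36 36.  K' ⊕ opad = 0e 5c 5c 5c 5c 5c.
Inner input = (K'⊕ipad) ∥ m = 64 36 36 36 36 36 ∥ 66 44 6d 4e 45.
Inner hash: sum = 100+54+54+54+54+54+102+68+109+78+69 = 796; mod 256 = 28 → 1c.
Outer input = (K'⊕opad) ∥ inner = 0e 5c 5c 5c 5c 5c ∥ 1c.
Outer hash (tag): sum = 14+92+92+92+92+92+28 = 502; mod 256 = 246 → f6.

f6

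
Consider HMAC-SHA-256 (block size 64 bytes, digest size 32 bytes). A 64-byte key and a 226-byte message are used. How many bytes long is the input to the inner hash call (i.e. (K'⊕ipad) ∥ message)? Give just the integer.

290

Key is 64 ≤ 64 bytes, zero-padded: |K'| = 64.
Inner input = (K'⊕ipad) ∥ m → 64 + 226 = 290 bytes.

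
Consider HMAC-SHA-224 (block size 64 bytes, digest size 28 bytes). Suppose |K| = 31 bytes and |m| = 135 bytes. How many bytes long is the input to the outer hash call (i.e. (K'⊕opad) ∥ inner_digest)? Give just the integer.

Key is 31 ≤ 64 bytes, zero-padded: |K'| = 64.
Outer input = (K'⊕opad) ∥ H(inner) → 64 + 28 = 92 bytes.

92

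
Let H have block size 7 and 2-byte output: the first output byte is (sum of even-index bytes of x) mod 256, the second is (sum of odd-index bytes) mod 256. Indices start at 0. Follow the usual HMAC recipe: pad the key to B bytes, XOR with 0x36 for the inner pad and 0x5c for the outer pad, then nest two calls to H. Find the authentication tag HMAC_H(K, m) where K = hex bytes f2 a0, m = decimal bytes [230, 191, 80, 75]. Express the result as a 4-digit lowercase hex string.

Key hex bytes f2 a0 is 2 bytes ≤ B = 7; zero-pad to 7 bytes: K' = f2 a0 00 00 00 00 00.
K' ⊕ ipad = c4 96 36 36 36 36 36.  K' ⊕ opad = ae fc 5c 5c 5c 5c 5c.
Inner input = (K'⊕ipad) ∥ m = c4 96 36 36 36 36 36 ∥ e6 bf 50 4b.
Inner hash: even-index sum = 624 mod 256 = 112; odd-index sum = 568 mod 256 = 56 → 70 38.
Outer input = (K'⊕opad) ∥ inner = ae fc 5c 5c 5c 5c 5c ∥ 70 38.
Outer hash (tag): even-index sum = 506 mod 256 = 250; odd-index sum = 548 mod 256 = 36 → fa 24.

fa24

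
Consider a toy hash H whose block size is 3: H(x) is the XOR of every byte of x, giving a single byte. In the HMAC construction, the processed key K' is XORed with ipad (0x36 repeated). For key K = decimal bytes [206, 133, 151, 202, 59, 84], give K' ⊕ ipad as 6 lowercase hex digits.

4f3636

Key decimal bytes [206, 133, 151, 202, 59, 84] = ce 85 97 ca 3b 54 is 6 bytes > B = 3, so hash it first: H(key) = 79, then zero-pad to 3 bytes: K' = 79 00 00.
XOR each byte with 0x36: 79⊕36=4f, 00⊕36=36, 00⊕36=36.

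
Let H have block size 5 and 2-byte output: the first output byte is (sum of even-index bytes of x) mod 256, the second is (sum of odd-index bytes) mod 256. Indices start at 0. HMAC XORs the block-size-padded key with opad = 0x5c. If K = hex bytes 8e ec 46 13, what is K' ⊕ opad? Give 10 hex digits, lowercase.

Key hex bytes 8e ec 46 13 is 4 bytes ≤ B = 5; zero-pad to 5 bytes: K' = 8e ec 46 13 00.
XOR each byte with 0x5c: 8e⊕5c=d2, ec⊕5c=b0, 46⊕5c=1a, 13⊕5c=4f, 00⊕5c=5c.

d2b01a4f5c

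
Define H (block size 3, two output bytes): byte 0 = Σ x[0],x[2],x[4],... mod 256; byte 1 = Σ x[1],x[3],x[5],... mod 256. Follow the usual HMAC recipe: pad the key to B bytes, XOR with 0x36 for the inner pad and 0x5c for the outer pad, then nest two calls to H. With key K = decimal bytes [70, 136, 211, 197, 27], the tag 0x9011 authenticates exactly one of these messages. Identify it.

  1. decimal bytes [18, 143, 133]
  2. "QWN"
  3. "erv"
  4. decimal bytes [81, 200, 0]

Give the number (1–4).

4

Key decimal bytes [70, 136, 211, 197, 27] = 46 88 d3 c5 1b is 5 bytes > B = 3, so hash it first: H(key) = 34 4d, then zero-pad to 3 bytes: K' = 34 4d 00.
K' ⊕ ipad = 02 7b 36; K' ⊕ opad = 68 11 5c.
m1: inner = H(02 7b 36 12 8f 85) = c7 12; tag = H(68 11 5c c7 12) = d6d8
m2: inner = H(02 7b 36 51 57 4e) = 8f 1a; tag = H(68 11 5c 8f 1a) = dea0
m3: inner = H(02 7b 36 65 72 76) = aa 56; tag = H(68 11 5c aa 56) = 1abb
m4: inner = H(02 7b 36 51 c8 00) = 00 cc; tag = H(68 11 5c 00 cc) = 9011 ← matches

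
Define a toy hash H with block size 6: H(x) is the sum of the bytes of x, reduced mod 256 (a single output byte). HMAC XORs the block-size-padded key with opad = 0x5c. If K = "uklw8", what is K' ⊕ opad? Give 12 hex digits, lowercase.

Key "uklw8" = 75 6b 6c 77 38 is 5 bytes ≤ B = 6; zero-pad to 6 bytes: K' = 75 6b 6c 77 38 00.
XOR each byte with 0x5c: 75⊕5c=29, 6b⊕5c=37, 6c⊕5c=30, 77⊕5c=2b, 38⊕5c=64, 00⊕5c=5c.

2937302b645c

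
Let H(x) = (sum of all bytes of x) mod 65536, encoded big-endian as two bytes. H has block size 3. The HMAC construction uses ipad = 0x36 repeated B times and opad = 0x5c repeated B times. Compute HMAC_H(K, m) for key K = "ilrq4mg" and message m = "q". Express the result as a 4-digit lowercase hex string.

0228

Key "ilrq4mg" = 69 6c 72 71 34 6d 67 is 7 bytes > B = 3, so hash it first: H(key) = 02 c0, then zero-pad to 3 bytes: K' = 02 c0 00.
K' ⊕ ipad = 34 f6 36.  K' ⊕ opad = 5e 9c 5c.
Inner input = (K'⊕ipad) ∥ m = 34 f6 36 ∥ 71.
Inner hash: sum = 52+246+54+113 = 465 → 01 d1.
Outer input = (K'⊕opad) ∥ inner = 5e 9c 5c ∥ 01 d1.
Outer hash (tag): sum = 94+156+92+1+209 = 552 → 02 28.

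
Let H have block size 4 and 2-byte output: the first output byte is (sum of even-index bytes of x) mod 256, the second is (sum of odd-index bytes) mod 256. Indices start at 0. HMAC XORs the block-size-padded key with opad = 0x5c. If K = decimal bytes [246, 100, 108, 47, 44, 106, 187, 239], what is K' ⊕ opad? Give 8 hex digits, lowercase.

Key decimal bytes [246, 100, 108, 47, 44, 106, 187, 239] = f6 64 6c 2f 2c 6a bb ef is 8 bytes > B = 4, so hash it first: H(key) = 49 ec, then zero-pad to 4 bytes: K' = 49 ec 00 00.
XOR each byte with 0x5c: 49⊕5c=15, ec⊕5c=b0, 00⊕5c=5c, 00⊕5c=5c.

15b05c5c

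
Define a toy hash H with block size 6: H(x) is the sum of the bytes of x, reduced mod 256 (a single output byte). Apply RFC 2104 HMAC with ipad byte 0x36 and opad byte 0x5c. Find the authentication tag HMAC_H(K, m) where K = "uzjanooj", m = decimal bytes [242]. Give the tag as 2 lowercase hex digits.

Key "uzjanooj" = 75 7a 6a 61 6e 6f 6f 6a is 8 bytes > B = 6, so hash it first: H(key) = 70, then zero-pad to 6 bytes: K' = 70 00 00 00 00 00.
K' ⊕ ipad = 46 36 36 36 36 36.  K' ⊕ opad = 2c 5c 5c 5c 5c 5c.
Inner input = (K'⊕ipad) ∥ m = 46 36 36 36 36 36 ∥ f2.
Inner hash: sum = 70+54+54+54+54+54+242 = 582; mod 256 = 70 → 46.
Outer input = (K'⊕opad) ∥ inner = 2c 5c 5c 5c 5c 5c ∥ 46.
Outer hash (tag): sum = 44+92+92+92+92+92+70 = 574; mod 256 = 62 → 3e.

3e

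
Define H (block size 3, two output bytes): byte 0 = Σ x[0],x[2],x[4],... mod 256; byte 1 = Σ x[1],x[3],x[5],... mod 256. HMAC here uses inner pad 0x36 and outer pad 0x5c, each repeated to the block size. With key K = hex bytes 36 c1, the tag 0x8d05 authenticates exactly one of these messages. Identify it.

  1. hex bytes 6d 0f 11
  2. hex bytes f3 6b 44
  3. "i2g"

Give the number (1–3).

Key hex bytes 36 c1 is 2 bytes ≤ B = 3; zero-pad to 3 bytes: K' = 36 c1 00.
K' ⊕ ipad = 00 f7 36; K' ⊕ opad = 6a 9d 5c.
m1: inner = H(00 f7 36 6d 0f 11) = 45 75; tag = H(6a 9d 5c 45 75) = 3be2
m2: inner = H(00 f7 36 f3 6b 44) = a1 2e; tag = H(6a 9d 5c a1 2e) = f43e
m3: inner = H(00 f7 36 69 32 67) = 68 c7; tag = H(6a 9d 5c 68 c7) = 8d05 ← matches

3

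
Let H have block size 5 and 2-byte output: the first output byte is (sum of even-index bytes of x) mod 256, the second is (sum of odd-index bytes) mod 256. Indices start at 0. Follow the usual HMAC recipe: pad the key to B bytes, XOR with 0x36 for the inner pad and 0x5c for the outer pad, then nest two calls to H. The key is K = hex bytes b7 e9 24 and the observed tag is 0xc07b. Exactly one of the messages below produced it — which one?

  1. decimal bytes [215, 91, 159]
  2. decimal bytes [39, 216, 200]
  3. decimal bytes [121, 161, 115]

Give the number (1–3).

Key hex bytes b7 e9 24 is 3 bytes ≤ B = 5; zero-pad to 5 bytes: K' = b7 e9 24 00 00.
K' ⊕ ipad = 81 df 12 36 36; K' ⊕ opad = eb b5 78 5c 5c.
m1: inner = H(81 df 12 36 36 d7 5b 9f) = 24 8b; tag = H(eb b5 78 5c 5c 24 8b) = 4a35
m2: inner = H(81 df 12 36 36 27 d8 c8) = a1 04; tag = H(eb b5 78 5c 5c a1 04) = c3b2
m3: inner = H(81 df 12 36 36 79 a1 73) = 6a 01; tag = H(eb b5 78 5c 5c 6a 01) = c07b ← matches

3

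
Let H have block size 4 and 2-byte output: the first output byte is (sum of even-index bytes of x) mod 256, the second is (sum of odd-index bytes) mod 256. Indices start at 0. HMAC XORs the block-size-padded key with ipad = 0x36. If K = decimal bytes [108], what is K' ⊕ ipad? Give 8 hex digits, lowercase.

5a363636

Key decimal bytes [108] = 6c is 1 byte ≤ B = 4; zero-pad to 4 bytes: K' = 6c 00 00 00.
XOR each byte with 0x36: 6c⊕36=5a, 00⊕36=36, 00⊕36=36, 00⊕36=36.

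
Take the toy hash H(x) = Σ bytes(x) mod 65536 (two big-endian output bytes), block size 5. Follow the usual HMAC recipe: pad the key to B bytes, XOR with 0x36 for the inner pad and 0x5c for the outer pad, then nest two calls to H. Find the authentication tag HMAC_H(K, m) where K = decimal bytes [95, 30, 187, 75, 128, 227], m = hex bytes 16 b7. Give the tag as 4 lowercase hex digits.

Key decimal bytes [95, 30, 187, 75, 128, 227] = 5f 1e bb 4b 80 e3 is 6 bytes > B = 5, so hash it first: H(key) = 02 e6, then zero-pad to 5 bytes: K' = 02 e6 00 00 00.
K' ⊕ ipad = 34 d0 36 36 36.  K' ⊕ opad = 5e ba 5c 5c 5c.
Inner input = (K'⊕ipad) ∥ m = 34 d0 36 36 36 ∥ 16 b7.
Inner hash: sum = 52+208+54+54+54+22+183 = 627 → 02 73.
Outer input = (K'⊕opad) ∥ inner = 5e ba 5c 5c 5c ∥ 02 73.
Outer hash (tag): sum = 94+186+92+92+92+2+115 = 673 → 02 a1.

02a1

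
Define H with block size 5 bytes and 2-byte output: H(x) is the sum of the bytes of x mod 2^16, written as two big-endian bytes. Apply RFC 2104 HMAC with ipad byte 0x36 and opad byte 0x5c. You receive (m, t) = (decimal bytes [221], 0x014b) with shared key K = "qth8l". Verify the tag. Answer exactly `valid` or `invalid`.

Key "qth8l" = 71 74 68 38 6c is exactly B = 5 bytes: K' = 71 74 68 38 6c.
K' ⊕ ipad = 47 42 5e 0e 5a; K' ⊕ opad = 2d 28 34 64 30.
Inner hash: sum = 71+66+94+14+90+221 = 556 → 02 2c.
Outer hash (recomputed tag): sum = 45+40+52+100+48+2+44 = 331 → 01 4b.
Recomputed tag = 014b; claimed = 014b → match.

valid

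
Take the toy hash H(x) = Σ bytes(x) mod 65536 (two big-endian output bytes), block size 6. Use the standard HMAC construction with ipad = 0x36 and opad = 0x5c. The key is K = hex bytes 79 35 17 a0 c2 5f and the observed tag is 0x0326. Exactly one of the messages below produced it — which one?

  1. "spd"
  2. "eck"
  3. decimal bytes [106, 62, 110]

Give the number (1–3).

1

Key hex bytes 79 35 17 a0 c2 5f is exactly B = 6 bytes: K' = 79 35 17 a0 c2 5f.
K' ⊕ ipad = 4f 03 21 96 f4 69; K' ⊕ opad = 25 69 4b fc 9e 03.
m1: inner = H(4f 03 21 96 f4 69 73 70 64) = 03 ad; tag = H(25 69 4b fc 9e 03 03 ad) = 0326 ← matches
m2: inner = H(4f 03 21 96 f4 69 65 63 6b) = 03 99; tag = H(25 69 4b fc 9e 03 03 99) = 0312
m3: inner = H(4f 03 21 96 f4 69 6a 3e 6e) = 03 7c; tag = H(25 69 4b fc 9e 03 03 7c) = 02f5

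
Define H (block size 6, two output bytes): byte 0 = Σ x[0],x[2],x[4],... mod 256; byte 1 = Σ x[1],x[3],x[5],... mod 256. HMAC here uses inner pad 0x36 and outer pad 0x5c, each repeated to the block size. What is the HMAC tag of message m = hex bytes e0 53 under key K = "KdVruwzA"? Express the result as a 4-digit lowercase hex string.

7601

Key "KdVruwzA" = 4b 64 56 72 75 77 7a 41 is 8 bytes > B = 6, so hash it first: H(key) = 90 8e, then zero-pad to 6 bytes: K' = 90 8e 00 00 00 00.
K' ⊕ ipad = a6 b8 36 36 36 36.  K' ⊕ opad = cc d2 5c 5c 5c 5c.
Inner input = (K'⊕ipad) ∥ m = a6 b8 36 36 36 36 ∥ e0 53.
Inner hash: even-index sum = 498 mod 256 = 242; odd-index sum = 375 mod 256 = 119 → f2 77.
Outer input = (K'⊕opad) ∥ inner = cc d2 5c 5c 5c 5c ∥ f2 77.
Outer hash (tag): even-index sum = 630 mod 256 = 118; odd-index sum = 513 mod 256 = 1 → 76 01.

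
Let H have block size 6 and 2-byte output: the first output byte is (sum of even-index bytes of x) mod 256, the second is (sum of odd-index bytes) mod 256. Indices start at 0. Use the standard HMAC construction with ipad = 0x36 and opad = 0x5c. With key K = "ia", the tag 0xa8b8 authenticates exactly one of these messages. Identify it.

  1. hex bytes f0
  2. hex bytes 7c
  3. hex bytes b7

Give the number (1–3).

Key "ia" = 69 61 is 2 bytes ≤ B = 6; zero-pad to 6 bytes: K' = 69 61 00 00 00 00.
K' ⊕ ipad = 5f 57 36 36 36 36; K' ⊕ opad = 35 3d 5c 5c 5c 5c.
m1: inner = H(5f 57 36 36 36 36 f0) = bb c3; tag = H(35 3d 5c 5c 5c 5c bb c3) = a8b8 ← matches
m2: inner = H(5f 57 36 36 36 36 7c) = 47 c3; tag = H(35 3d 5c 5c 5c 5c 47 c3) = 34b8
m3: inner = H(5f 57 36 36 36 36 b7) = 82 c3; tag = H(35 3d 5c 5c 5c 5c 82 c3) = 6fb8

1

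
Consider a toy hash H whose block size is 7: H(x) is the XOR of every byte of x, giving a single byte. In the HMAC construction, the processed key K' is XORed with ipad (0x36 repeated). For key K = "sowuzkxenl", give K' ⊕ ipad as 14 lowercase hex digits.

26363636363636

Key "sowuzkxenl" = 73 6f 77 75 7a 6b 78 65 6e 6c is 10 bytes > B = 7, so hash it first: H(key) = 10, then zero-pad to 7 bytes: K' = 10 00 00 00 00 00 00.
XOR each byte with 0x36: 10⊕36=26, 00⊕36=36, 00⊕36=36, 00⊕36=36, 00⊕36=36, 00⊕36=36, 00⊕36=36.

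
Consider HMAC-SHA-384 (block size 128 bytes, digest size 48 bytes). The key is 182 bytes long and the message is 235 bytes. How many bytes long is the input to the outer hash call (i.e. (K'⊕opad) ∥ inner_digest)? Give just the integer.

176

Key is 182 > 128 bytes, so it is hashed to 48 bytes then zero-padded to 128: |K'| = 128.
Outer input = (K'⊕opad) ∥ H(inner) → 128 + 48 = 176 bytes.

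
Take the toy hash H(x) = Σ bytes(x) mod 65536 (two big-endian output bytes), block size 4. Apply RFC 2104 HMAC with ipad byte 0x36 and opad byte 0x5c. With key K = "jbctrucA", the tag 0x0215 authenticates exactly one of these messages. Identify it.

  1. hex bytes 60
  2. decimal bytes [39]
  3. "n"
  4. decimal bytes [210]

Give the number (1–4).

Key "jbctrucA" = 6a 62 63 74 72 75 63 41 is 8 bytes > B = 4, so hash it first: H(key) = 03 2e, then zero-pad to 4 bytes: K' = 03 2e 00 00.
K' ⊕ ipad = 35 18 36 36; K' ⊕ opad = 5f 72 5c 5c.
m1: inner = H(35 18 36 36 60) = 01 19; tag = H(5f 72 5c 5c 01 19) = 01a3
m2: inner = H(35 18 36 36 27) = 00 e0; tag = H(5f 72 5c 5c 00 e0) = 0269
m3: inner = H(35 18 36 36 6e) = 01 27; tag = H(5f 72 5c 5c 01 27) = 01b1
m4: inner = H(35 18 36 36 d2) = 01 8b; tag = H(5f 72 5c 5c 01 8b) = 0215 ← matches

4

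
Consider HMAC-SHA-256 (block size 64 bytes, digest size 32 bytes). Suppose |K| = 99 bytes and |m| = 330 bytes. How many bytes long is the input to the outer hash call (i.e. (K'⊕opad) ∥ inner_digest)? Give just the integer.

96

Key is 99 > 64 bytes, so it is hashed to 32 bytes then zero-padded to 64: |K'| = 64.
Outer input = (K'⊕opad) ∥ H(inner) → 64 + 32 = 96 bytes.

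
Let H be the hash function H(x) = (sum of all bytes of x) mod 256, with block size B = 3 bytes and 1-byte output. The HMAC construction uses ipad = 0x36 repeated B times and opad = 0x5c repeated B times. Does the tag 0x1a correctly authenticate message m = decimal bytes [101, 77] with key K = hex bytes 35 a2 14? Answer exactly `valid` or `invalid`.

valid

Key hex bytes 35 a2 14 is exactly B = 3 bytes: K' = 35 a2 14.
K' ⊕ ipad = 03 94 22; K' ⊕ opad = 69 fe 48.
Inner hash: sum = 3+148+34+101+77 = 363; mod 256 = 107 → 6b.
Outer hash (recomputed tag): sum = 105+254+72+107 = 538; mod 256 = 26 → 1a.
Recomputed tag = 1a; claimed = 1a → match.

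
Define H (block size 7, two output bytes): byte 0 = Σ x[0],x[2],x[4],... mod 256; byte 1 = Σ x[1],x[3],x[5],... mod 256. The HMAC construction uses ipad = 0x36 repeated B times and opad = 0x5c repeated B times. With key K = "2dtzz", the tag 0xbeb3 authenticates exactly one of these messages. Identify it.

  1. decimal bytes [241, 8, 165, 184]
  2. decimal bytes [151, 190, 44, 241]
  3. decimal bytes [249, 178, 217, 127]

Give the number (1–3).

3

Key "2dtzz" = 32 64 74 7a 7a is 5 bytes ≤ B = 7; zero-pad to 7 bytes: K' = 32 64 74 7a 7a 00 00.
K' ⊕ ipad = 04 52 42 4c 4c 36 36; K' ⊕ opad = 6e 38 28 26 26 5c 5c.
m1: inner = H(04 52 42 4c 4c 36 36 f1 08 a5 b8) = 88 6a; tag = H(6e 38 28 26 26 5c 5c 88 6a) = 8242
m2: inner = H(04 52 42 4c 4c 36 36 97 be 2c f1) = 77 97; tag = H(6e 38 28 26 26 5c 5c 77 97) = af31
m3: inner = H(04 52 42 4c 4c 36 36 f9 b2 d9 7f) = f9 a6; tag = H(6e 38 28 26 26 5c 5c f9 a6) = beb3 ← matches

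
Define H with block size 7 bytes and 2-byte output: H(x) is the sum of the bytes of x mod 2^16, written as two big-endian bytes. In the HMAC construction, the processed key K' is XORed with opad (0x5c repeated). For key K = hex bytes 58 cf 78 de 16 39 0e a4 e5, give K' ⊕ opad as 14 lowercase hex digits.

583f5c5c5c5c5c

Key hex bytes 58 cf 78 de 16 39 0e a4 e5 is 9 bytes > B = 7, so hash it first: H(key) = 04 63, then zero-pad to 7 bytes: K' = 04 63 00 00 00 00 00.
XOR each byte with 0x5c: 04⊕5c=58, 63⊕5c=3f, 00⊕5c=5c, 00⊕5c=5c, 00⊕5c=5c, 00⊕5c=5c, 00⊕5c=5c.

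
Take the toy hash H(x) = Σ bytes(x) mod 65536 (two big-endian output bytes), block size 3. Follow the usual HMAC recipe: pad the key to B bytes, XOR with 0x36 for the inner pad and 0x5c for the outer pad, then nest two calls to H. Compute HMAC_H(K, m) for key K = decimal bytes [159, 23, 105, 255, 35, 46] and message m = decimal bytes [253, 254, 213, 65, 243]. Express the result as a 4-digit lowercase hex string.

01b8

Key decimal bytes [159, 23, 105, 255, 35, 46] = 9f 17 69 ff 23 2e is 6 bytes > B = 3, so hash it first: H(key) = 02 6f, then zero-pad to 3 bytes: K' = 02 6f 00.
K' ⊕ ipad = 34 59 36.  K' ⊕ opad = 5e 33 5c.
Inner input = (K'⊕ipad) ∥ m = 34 59 36 ∥ fd fe d5 41 f3.
Inner hash: sum = 52+89+54+253+254+213+65+243 = 1223 → 04 c7.
Outer input = (K'⊕opad) ∥ inner = 5e 33 5c ∥ 04 c7.
Outer hash (tag): sum = 94+51+92+4+199 = 440 → 01 b8.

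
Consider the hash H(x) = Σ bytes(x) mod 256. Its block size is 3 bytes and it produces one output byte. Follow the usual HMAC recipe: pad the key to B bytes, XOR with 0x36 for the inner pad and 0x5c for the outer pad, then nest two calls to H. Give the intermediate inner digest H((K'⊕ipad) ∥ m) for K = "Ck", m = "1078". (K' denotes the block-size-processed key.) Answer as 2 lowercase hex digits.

Key "Ck" = 43 6b is 2 bytes ≤ B = 3; zero-pad to 3 bytes: K' = 43 6b 00.
K' ⊕ ipad = 75 5d 36.
Inner input = 75 5d 36 ∥ 31 30 37 38.
Inner hash: sum = 117+93+54+49+48+55+56 = 472; mod 256 = 216 → d8.

d8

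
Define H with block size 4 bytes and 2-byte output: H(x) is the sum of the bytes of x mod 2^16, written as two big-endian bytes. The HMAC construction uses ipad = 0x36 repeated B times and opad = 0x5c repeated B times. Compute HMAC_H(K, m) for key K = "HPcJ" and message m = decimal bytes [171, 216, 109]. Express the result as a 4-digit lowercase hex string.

011d

Key "HPcJ" = 48 50 63 4a is exactly B = 4 bytes: K' = 48 50 63 4a.
K' ⊕ ipad = 7e 66 55 7c.  K' ⊕ opad = 14 0c 3f 16.
Inner input = (K'⊕ipad) ∥ m = 7e 66 55 7c ∥ ab d8 6d.
Inner hash: sum = 126+102+85+124+171+216+109 = 933 → 03 a5.
Outer input = (K'⊕opad) ∥ inner = 14 0c 3f 16 ∥ 03 a5.
Outer hash (tag): sum = 20+12+63+22+3+165 = 285 → 01 1d.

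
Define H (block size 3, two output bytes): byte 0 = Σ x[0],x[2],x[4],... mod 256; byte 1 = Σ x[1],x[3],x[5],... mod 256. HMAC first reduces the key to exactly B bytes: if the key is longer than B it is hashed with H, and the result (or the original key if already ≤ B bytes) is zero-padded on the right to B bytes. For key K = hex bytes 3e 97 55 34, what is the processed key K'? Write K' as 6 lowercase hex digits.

|K| = 4 > B = 3, so first hash the key.
H(K): even-index sum = 147 mod 256 = 147; odd-index sum = 203 mod 256 = 203 → 93 cb.
Zero-pad H(K) = 93 cb to 3 bytes: K' = 93 cb 00.

93cb00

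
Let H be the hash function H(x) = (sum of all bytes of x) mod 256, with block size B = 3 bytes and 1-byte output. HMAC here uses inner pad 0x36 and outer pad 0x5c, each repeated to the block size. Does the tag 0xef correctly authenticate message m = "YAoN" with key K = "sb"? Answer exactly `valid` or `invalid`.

Key "sb" = 73 62 is 2 bytes ≤ B = 3; zero-pad to 3 bytes: K' = 73 62 00.
K' ⊕ ipad = 45 54 36; K' ⊕ opad = 2f 3e 5c.
Inner hash: sum = 69+84+54+89+65+111+78 = 550; mod 256 = 38 → 26.
Outer hash (recomputed tag): sum = 47+62+92+38 = 239 → ef.
Recomputed tag = ef; claimed = ef → match.

valid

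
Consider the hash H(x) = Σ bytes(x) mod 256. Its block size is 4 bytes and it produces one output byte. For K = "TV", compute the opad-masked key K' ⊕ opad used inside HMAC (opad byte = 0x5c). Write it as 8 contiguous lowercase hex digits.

080a5c5c

Key "TV" = 54 56 is 2 bytes ≤ B = 4; zero-pad to 4 bytes: K' = 54 56 00 00.
XOR each byte with 0x5c: 54⊕5c=08, 56⊕5c=0a, 00⊕5c=5c, 00⊕5c=5c.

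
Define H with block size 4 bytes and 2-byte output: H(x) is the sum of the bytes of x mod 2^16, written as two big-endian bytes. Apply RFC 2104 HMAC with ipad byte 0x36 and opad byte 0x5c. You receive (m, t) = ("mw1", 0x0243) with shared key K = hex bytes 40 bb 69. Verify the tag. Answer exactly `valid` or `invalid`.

valid

Key hex bytes 40 bb 69 is 3 bytes ≤ B = 4; zero-pad to 4 bytes: K' = 40 bb 69 00.
K' ⊕ ipad = 76 8d 5f 36; K' ⊕ opad = 1c e7 35 5c.
Inner hash: sum = 118+141+95+54+109+119+49 = 685 → 02 ad.
Outer hash (recomputed tag): sum = 28+231+53+92+2+173 = 579 → 02 43.
Recomputed tag = 0243; claimed = 0243 → match.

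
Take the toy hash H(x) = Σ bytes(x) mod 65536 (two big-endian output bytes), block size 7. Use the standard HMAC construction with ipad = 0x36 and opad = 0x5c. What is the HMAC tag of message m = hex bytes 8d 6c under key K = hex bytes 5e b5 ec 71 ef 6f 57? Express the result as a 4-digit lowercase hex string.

0355

Key hex bytes 5e b5 ec 71 ef 6f 57 is exactly B = 7 bytes: K' = 5e b5 ec 71 ef 6f 57.
K' ⊕ ipad = 68 83 da 47 d9 59 61.  K' ⊕ opad = 02 e9 b0 2d b3 33 0b.
Inner input = (K'⊕ipad) ∥ m = 68 83 da 47 d9 59 61 ∥ 8d 6c.
Inner hash: sum = 104+131+218+71+217+89+97+141+108 = 1176 → 04 98.
Outer input = (K'⊕opad) ∥ inner = 02 e9 b0 2d b3 33 0b ∥ 04 98.
Outer hash (tag): sum = 2+233+176+45+179+51+11+4+152 = 853 → 03 55.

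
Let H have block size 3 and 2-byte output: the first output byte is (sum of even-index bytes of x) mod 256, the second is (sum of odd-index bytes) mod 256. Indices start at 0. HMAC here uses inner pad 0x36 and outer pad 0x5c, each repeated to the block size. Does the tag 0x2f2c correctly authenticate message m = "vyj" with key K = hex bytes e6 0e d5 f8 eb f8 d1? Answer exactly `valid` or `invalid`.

Key hex bytes e6 0e d5 f8 eb f8 d1 is 7 bytes > B = 3, so hash it first: H(key) = 77 fe, then zero-pad to 3 bytes: K' = 77 fe 00.
K' ⊕ ipad = 41 c8 36; K' ⊕ opad = 2b a2 5c.
Inner hash: even-index sum = 240 mod 256 = 240; odd-index sum = 424 mod 256 = 168 → f0 a8.
Outer hash (recomputed tag): even-index sum = 303 mod 256 = 47; odd-index sum = 402 mod 256 = 146 → 2f 92.
Recomputed tag = 2f92; claimed = 2f2c → mismatch.

invalid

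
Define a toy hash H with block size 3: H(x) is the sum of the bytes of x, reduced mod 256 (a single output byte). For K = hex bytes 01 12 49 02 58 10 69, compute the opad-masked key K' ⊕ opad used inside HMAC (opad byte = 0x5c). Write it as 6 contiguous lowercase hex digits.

735c5c

Key hex bytes 01 12 49 02 58 10 69 is 7 bytes > B = 3, so hash it first: H(key) = 2f, then zero-pad to 3 bytes: K' = 2f 00 00.
XOR each byte with 0x5c: 2f⊕5c=73, 00⊕5c=5c, 00⊕5c=5c.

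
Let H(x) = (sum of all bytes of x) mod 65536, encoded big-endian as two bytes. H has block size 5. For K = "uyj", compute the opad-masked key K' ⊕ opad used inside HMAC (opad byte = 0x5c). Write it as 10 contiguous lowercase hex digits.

Key "uyj" = 75 79 6a is 3 bytes ≤ B = 5; zero-pad to 5 bytes: K' = 75 79 6a 00 00.
XOR each byte with 0x5c: 75⊕5c=29, 79⊕5c=25, 6a⊕5c=36, 00⊕5c=5c, 00⊕5c=5c.

2925365c5c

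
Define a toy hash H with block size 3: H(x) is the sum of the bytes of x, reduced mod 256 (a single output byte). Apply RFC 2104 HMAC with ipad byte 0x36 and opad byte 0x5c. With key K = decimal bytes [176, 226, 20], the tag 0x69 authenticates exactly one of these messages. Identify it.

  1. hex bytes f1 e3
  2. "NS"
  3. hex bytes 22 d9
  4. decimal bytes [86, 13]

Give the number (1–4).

Key decimal bytes [176, 226, 20] = b0 e2 14 is exactly B = 3 bytes: K' = b0 e2 14.
K' ⊕ ipad = 86 d4 22; K' ⊕ opad = ec be 48.
m1: inner = H(86 d4 22 f1 e3) = 50; tag = H(ec be 48 50) = 42
m2: inner = H(86 d4 22 4e 53) = 1d; tag = H(ec be 48 1d) = 0f
m3: inner = H(86 d4 22 22 d9) = 77; tag = H(ec be 48 77) = 69 ← matches
m4: inner = H(86 d4 22 56 0d) = df; tag = H(ec be 48 df) = d1

3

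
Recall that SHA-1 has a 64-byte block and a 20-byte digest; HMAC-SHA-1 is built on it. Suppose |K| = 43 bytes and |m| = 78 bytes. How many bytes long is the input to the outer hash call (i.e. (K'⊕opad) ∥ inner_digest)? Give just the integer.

Key is 43 ≤ 64 bytes, zero-padded: |K'| = 64.
Outer input = (K'⊕opad) ∥ H(inner) → 64 + 20 = 84 bytes.

84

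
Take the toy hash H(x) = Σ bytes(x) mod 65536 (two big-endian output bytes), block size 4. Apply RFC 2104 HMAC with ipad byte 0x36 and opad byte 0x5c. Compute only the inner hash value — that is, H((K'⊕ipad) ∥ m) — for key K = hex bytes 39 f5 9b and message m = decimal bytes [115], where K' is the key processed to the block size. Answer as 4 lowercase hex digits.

Key hex bytes 39 f5 9b is 3 bytes ≤ B = 4; zero-pad to 4 bytes: K' = 39 f5 9b 00.
K' ⊕ ipad = 0f c3 ad 36.
Inner input = 0f c3 ad 36 ∥ 73.
Inner hash: sum = 15+195+173+54+115 = 552 → 02 28.

0228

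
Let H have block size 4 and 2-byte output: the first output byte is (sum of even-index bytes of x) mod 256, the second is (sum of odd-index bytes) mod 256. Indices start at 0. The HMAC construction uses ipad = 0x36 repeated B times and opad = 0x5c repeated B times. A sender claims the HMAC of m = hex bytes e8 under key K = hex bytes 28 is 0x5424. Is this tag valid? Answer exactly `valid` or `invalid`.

invalid

Key hex bytes 28 is 1 byte ≤ B = 4; zero-pad to 4 bytes: K' = 28 00 00 00.
K' ⊕ ipad = 1e 36 36 36; K' ⊕ opad = 74 5c 5c 5c.
Inner hash: even-index sum = 316 mod 256 = 60; odd-index sum = 108 mod 256 = 108 → 3c 6c.
Outer hash (recomputed tag): even-index sum = 268 mod 256 = 12; odd-index sum = 292 mod 256 = 36 → 0c 24.
Recomputed tag = 0c24; claimed = 5424 → mismatch.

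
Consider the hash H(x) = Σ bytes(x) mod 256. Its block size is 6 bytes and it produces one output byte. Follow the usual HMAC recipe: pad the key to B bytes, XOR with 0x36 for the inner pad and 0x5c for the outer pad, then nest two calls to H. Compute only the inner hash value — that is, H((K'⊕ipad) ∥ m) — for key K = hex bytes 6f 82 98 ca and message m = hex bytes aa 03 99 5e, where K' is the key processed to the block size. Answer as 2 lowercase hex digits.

Key hex bytes 6f 82 98 ca is 4 bytes ≤ B = 6; zero-pad to 6 bytes: K' = 6f 82 98 ca 00 00.
K' ⊕ ipad = 59 b4 ae fc 36 36.
Inner input = 59 b4 ae fc 36 36 ∥ aa 03 99 5e.
Inner hash: sum = 89+180+174+252+54+54+170+3+153+94 = 1223; mod 256 = 199 → c7.

c7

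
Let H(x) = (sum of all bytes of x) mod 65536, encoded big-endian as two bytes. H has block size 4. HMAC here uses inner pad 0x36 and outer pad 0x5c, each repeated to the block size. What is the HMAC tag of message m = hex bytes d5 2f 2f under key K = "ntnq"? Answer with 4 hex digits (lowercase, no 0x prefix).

Key "ntnq" = 6e 74 6e 71 is exactly B = 4 bytes: K' = 6e 74 6e 71.
K' ⊕ ipad = 58 42 58 47.  K' ⊕ opad = 32 28 32 2d.
Inner input = (K'⊕ipad) ∥ m = 58 42 58 47 ∥ d5 2f 2f.
Inner hash: sum = 88+66+88+71+213+47+47 = 620 → 02 6c.
Outer input = (K'⊕opad) ∥ inner = 32 28 32 2d ∥ 02 6c.
Outer hash (tag): sum = 50+40+50+45+2+108 = 295 → 01 27.

0127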